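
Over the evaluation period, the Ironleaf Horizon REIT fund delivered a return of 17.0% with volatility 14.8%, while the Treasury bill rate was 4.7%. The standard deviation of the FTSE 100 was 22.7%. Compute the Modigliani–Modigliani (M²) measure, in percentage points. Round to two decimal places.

23.57

Sharpe = (Rp − Rf) / σp = (17.0% − 4.7%) / 14.8% = 0.8311
M² = Rf + Sharpe × σm = 4.7% + 0.8311 × 22.7% = 23.5660%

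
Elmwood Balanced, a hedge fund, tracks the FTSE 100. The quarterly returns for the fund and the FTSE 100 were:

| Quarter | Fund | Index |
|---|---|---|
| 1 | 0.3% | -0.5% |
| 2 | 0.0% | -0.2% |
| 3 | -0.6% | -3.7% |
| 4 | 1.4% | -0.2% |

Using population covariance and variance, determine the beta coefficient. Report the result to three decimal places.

r̄p = 0.2750%,  r̄m = -1.1500%
Cov = Σ(rp − r̄p)(rm − r̄m) / 4 = 0.7638
Var(rm) = Σ(rm − r̄m)² / 4 = 2.1825
β = Cov / Var = 0.7638 / 2.1825 = 0.3500

0.350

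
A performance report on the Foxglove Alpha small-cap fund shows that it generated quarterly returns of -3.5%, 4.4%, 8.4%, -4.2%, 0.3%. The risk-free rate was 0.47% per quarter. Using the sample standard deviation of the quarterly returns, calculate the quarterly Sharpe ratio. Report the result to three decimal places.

r̄ = (-3.5 + 4.4 + 8.4 − 4.2 + 0.3) / 5 = 5.40 / 5 = 1.0800%
Sample σ = √[Σ(r − r̄)² / 4] = √[114.0680 / 4] = √28.5170 = 5.3401%
Sharpe = (r̄ − rf) / σ = (1.0800 − 0.47) / 5.3401 = 0.6100 / 5.3401 = 0.1142

0.114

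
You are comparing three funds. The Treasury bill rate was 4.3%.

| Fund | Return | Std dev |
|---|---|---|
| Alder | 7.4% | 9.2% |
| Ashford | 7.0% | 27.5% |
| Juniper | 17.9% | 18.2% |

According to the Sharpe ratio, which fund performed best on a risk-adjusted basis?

Alder: Sharpe ratio = (7.4% − 4.3%) / 9.2% = 0.337
Ashford: Sharpe ratio = (7.0% − 4.3%) / 27.5% = 0.098
Juniper: Sharpe ratio = (17.9% − 4.3%) / 18.2% = 0.747
Highest: Juniper (0.747).

Juniper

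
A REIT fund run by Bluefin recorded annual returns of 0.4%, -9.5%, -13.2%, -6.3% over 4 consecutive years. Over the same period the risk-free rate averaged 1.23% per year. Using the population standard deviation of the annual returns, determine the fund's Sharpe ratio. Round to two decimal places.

-1.68

r̄ = (0.4 − 9.5 − 13.2 − 6.3) / 4 = -7.1500%
Population std dev = √[99.8500 / 4] = 4.9962%
Sharpe = (r̄ − rf) / σ = (-7.1500 − 1.23) / 4.9962 = -8.3800 / 4.9962 = -1.6773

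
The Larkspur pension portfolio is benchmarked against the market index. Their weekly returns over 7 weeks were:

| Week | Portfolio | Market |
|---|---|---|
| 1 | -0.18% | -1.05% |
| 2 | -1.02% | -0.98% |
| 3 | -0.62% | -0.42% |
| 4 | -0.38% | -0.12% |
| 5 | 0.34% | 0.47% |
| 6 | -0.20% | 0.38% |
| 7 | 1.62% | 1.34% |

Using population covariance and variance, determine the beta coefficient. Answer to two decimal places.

r̄p = -0.0629%,  r̄m = -0.0543%
Cov = Σ(rp − r̄p)(rm − r̄m) / 7 = 0.5322
Var(rm) = Σ(rm − r̄m)² / 7 = 0.6277
β = Cov / Var = 0.5322 / 0.6277 = 0.8479

0.85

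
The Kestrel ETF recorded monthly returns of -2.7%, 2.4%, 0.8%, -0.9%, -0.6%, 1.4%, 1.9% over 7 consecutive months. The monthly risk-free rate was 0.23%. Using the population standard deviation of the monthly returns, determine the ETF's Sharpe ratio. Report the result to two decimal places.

Mean return r̄ = 2.30 / 7 = 0.3286%
Σ(r − r̄)² = 19.6743; population σ = √(19.6743/7) = 1.6765%
Sharpe = (r̄ − rf) / σ = (0.3286 − 0.23) / 1.6765 = 0.0986 / 1.6765 = 0.0588

0.06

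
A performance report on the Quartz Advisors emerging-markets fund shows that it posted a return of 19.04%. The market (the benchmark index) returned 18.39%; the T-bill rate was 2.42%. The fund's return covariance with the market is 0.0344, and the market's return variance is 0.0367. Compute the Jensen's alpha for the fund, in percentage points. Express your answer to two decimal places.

1.65

β = Cov / Var = 0.0344 / 0.0367 = 0.9373
E[R] = Rf + β(Rm − Rf) = 2.42% + 0.9373 × (18.39% − 2.42%) = 17.3887%
α = Rp − E[R] = 19.04% − 17.3887% = 1.6513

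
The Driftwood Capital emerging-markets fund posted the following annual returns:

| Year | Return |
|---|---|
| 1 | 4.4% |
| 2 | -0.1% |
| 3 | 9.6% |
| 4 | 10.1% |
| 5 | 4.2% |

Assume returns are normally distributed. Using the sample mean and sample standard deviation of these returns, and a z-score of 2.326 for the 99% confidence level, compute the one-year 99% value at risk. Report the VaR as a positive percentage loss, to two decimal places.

4.24

r̄ = (4.4 − 0.1 + 9.6 + 10.1 + 4.2) / 5 = 28.20 / 5 = 5.6400%
Σ(r − r̄)² = (4.4 − 5.6400)² + (-0.1 − 5.6400)² + (9.6 − 5.6400)² + … = 72.1320
σ = √[72.1320 / 4] = 4.2465%
VaR = −(r̄ − z·σ) = −(5.6400 − 2.326 × 4.2465) = −(-4.2374) = 4.2374%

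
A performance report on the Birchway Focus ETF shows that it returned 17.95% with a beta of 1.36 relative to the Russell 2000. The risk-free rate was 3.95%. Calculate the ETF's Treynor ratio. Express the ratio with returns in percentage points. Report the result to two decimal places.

Treynor = (Rp − Rf) / β = (17.95% − 3.95%) / 1.36 = 14.00 / 1.36 = 10.2941

10.29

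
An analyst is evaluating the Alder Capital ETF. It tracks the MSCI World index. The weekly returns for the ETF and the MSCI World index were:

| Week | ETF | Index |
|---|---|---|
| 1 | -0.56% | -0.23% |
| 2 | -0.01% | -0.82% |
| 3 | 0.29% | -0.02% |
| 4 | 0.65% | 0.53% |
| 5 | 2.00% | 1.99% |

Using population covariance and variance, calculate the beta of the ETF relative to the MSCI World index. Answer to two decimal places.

0.83

r̄p = 0.4740%,  r̄m = 0.2900%
Cov = Σ(rp − r̄p)(rm − r̄m) / 5 = 0.7537
Var(rm) = Σ(rm − r̄m)² / 5 = 0.9092
β = Cov / Var = 0.7537 / 0.9092 = 0.8290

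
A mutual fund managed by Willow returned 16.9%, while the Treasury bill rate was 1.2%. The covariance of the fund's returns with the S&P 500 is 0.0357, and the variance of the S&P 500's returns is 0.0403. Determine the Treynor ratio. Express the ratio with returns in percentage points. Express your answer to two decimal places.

17.72

β = Cov / Var = 0.0357 / 0.0403 = 0.8859
Treynor = (Rp − Rf) / β = (16.9% − 1.2%) / 0.8859 = 15.70 / 0.8859 = 17.7221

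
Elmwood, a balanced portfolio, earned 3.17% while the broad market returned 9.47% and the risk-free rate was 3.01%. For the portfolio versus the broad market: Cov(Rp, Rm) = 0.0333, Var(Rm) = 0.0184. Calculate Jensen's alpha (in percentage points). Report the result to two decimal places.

β = Cov / Var = 0.0333 / 0.0184 = 1.8098
E[R] = Rf + β(Rm − Rf) = 3.01% + 1.8098 × (9.47% − 3.01%) = 14.7013%
α = Rp − E[R] = 3.17% − 14.7013% = -11.5313

-11.53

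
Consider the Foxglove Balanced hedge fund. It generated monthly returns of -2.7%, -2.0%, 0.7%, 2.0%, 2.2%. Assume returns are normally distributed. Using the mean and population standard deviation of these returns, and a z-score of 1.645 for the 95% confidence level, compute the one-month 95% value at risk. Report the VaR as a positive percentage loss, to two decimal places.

r̄ = (-2.7 − 2 + 0.7 + 2 + 2.2) / 5 = 0.20 / 5 = 0.0400%
Σ(r − r̄)² = 20.6120; population σ = √(20.6120/5) = 2.0304%
VaR = −(r̄ − z·σ) = −(0.0400 − 1.645 × 2.0304) = −(-3.3000) = 3.3000%

3.30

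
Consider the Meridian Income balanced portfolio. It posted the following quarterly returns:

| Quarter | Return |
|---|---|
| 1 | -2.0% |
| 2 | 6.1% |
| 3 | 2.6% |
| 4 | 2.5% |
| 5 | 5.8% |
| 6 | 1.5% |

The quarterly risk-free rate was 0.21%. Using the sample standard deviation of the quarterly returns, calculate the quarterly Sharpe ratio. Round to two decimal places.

Mean return μ = 16.50 / 6 = 2.7500%
Sample σ = √[Σ(r − μ)² / 5] = √[44.7350 / 5] = √8.9470 = 2.9912%
Sharpe = (μ − rf) / σ = (2.7500 − 0.21) / 2.9912 = 2.5400 / 2.9912 = 0.8492

0.85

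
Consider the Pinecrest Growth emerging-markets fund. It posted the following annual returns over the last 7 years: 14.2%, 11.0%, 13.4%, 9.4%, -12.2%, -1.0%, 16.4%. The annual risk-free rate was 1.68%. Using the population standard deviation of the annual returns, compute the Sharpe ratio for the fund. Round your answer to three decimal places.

0.592

μ = (14.2 + 11 + 13.4 + 9.4 − 12.2 − 1 + 16.4) / 7 = 7.3143%
Σ(r − μ)² = (14.2 − 7.3143)² + (11 − 7.3143)² + (13.4 − 7.3143)² + … = 634.8686
population σ = √(634.8686 / 7) = √90.6955 = 9.5234%
Sharpe = (μ − rf) / σ = (7.3143 − 1.68) / 9.5234 = 5.6343 / 9.5234 = 0.5916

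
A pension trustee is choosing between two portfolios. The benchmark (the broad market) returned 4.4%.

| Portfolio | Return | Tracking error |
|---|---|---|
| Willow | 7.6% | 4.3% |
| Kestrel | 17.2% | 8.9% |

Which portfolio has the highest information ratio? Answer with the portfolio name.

Willow: IR = (7.6% − 4.4%) / 4.3% = 0.744
Kestrel: IR = (17.2% − 4.4%) / 8.9% = 1.438
Highest: Kestrel (1.438).

Kestrel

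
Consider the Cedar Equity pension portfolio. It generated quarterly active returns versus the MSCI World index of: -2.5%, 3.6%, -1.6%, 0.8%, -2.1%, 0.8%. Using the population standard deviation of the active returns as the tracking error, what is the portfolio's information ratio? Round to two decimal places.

r̄ = (-2.5 + 3.6 − 1.6 + 0.8 − 2.1 + 0.8) / 6 = -0.1667%
Σ(r − r̄)² = (-2.5 − (-0.1667))² + (3.6 − (-0.1667))² + … = 27.2933
σ = √[27.2933 / 6] = 2.1328%
IR = r̄ / tracking error = -0.1667 / 2.1328 = -0.0782

-0.08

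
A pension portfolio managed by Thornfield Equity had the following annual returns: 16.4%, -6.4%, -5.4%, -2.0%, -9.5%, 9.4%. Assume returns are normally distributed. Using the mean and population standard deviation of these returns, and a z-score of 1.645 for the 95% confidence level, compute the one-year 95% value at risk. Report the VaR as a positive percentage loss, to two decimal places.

r̄ = (16.4 − 6.4 − 5.4 − 2 − 9.5 + 9.4) / 6 = 2.50 / 6 = 0.4167%
Population std dev = √[520.6483 / 6] = 9.3153%
VaR = −(r̄ − z·σ) = −(0.4167 − 1.645 × 9.3153) = −(-14.9070) = 14.9070%

14.91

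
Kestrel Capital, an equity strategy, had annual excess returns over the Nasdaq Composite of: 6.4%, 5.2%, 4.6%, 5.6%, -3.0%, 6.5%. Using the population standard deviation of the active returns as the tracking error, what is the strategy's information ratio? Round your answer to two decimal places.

1.28

r̄ = (6.4 + 5.2 + 4.6 + 5.6 − 3 + 6.5) / 6 = 4.2167%
Σ(r − r̄)² = (6.4 − 4.2167)² + (5.2 − 4.2167)² + (4.6 − 4.2167)² + … = 65.0883
population σ = √(65.0883 / 6) = √10.8481 = 3.2936%
IR = r̄ / tracking error = 4.2167 / 3.2936 = 1.2803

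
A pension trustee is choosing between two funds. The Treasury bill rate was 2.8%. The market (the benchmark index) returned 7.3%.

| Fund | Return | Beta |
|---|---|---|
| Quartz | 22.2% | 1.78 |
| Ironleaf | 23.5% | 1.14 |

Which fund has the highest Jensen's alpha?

Ironleaf

Quartz: α = 22.2% − [2.8% + 1.78 × (7.3% − 2.8%)] = 11.390
Ironleaf: α = 23.5% − [2.8% + 1.14 × (7.3% − 2.8%)] = 15.570
Highest: Ironleaf (15.570).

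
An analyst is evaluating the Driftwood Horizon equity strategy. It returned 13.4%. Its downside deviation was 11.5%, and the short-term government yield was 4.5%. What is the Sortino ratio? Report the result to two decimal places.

Sortino = (Rp − Rf) / σd = (13.4% − 4.5%) / 11.5% = 8.90% / 11.5% = 0.7739

0.77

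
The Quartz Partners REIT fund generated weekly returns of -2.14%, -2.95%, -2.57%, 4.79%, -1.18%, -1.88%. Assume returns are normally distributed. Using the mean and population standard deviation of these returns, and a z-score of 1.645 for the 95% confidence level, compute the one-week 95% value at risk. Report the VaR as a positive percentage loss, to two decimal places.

5.34

r̄ = (-2.14 − 2.95 − 2.57 + 4.79 − 1.18 − 1.88) / 6 = -0.9883%
Population std dev = √[41.8971 / 6] = 2.6425%
VaR = −(r̄ − z·σ) = −(-0.9883 − 1.645 × 2.6425) = −(-5.3352) = 5.3352%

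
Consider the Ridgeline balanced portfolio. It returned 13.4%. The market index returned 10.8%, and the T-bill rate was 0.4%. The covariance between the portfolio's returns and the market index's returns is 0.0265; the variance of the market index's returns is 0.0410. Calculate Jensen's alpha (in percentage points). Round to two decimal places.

β = Cov / Var = 0.0265 / 0.0410 = 0.6463
E[R] = Rf + β(Rm − Rf) = 0.4% + 0.6463 × (10.8% − 0.4%) = 7.1215%
α = Rp − E[R] = 13.4% − 7.1215% = 6.2785

6.28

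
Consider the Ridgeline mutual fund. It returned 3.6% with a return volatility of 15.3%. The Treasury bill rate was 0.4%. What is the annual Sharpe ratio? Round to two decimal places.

0.21

Sharpe = (Rp − Rf) / σp = (3.6% − 0.4%) / 15.3% = 3.20% / 15.3% = 0.2092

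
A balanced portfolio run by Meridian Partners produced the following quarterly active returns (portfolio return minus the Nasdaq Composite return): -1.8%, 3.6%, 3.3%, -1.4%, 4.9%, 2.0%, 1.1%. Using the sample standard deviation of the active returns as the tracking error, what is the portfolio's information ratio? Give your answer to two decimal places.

0.66

r̄ = (-1.8 + 3.6 + 3.3 − 1.4 + 4.9 + 2 + 1.1) / 7 = 11.70 / 7 = 1.6714%
Σ(r − r̄)² = (-1.8 − 1.6714)² + (3.6 − 1.6714)² + … = 38.7143
sample σ = √(38.7143 / 6) = √6.4524 = 2.5402%
IR = r̄ / tracking error = 1.6714 / 2.5402 = 0.6580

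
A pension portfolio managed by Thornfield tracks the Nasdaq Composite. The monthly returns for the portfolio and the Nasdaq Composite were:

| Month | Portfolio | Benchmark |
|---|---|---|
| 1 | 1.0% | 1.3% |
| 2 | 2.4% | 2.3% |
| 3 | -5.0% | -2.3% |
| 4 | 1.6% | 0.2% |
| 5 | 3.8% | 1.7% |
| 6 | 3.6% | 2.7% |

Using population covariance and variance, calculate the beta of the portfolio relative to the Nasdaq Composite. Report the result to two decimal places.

r̄p = 1.2333%,  r̄m = 0.9833%
Cov = Σ(rp − r̄p)(rm − r̄m) / 6 = 4.5906
Var(rm) = Σ(rm − r̄m)² / 6 = 2.7814
β = Cov / Var = 4.5906 / 2.7814 = 1.6505

1.65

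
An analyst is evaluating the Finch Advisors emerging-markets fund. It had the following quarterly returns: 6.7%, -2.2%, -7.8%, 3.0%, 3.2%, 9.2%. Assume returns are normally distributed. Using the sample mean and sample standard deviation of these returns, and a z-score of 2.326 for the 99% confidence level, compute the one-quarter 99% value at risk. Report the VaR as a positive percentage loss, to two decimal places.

μ = (6.7 − 2.2 − 7.8 + 3 + 3.2 + 9.2) / 6 = 12.10 / 6 = 2.0167%
Sample std dev = √[190.0483 / 5] = 6.1652%
VaR = −(μ − z·σ) = −(2.0167 − 2.326 × 6.1652) = −(-12.3236) = 12.3236%

12.32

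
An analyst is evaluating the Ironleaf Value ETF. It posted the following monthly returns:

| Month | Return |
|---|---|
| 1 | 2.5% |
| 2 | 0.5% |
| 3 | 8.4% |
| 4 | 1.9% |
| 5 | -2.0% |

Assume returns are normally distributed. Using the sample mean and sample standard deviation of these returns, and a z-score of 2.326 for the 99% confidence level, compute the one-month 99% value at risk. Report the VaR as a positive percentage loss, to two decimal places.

6.68

r̄ = (2.5 + 0.5 + 8.4 + 1.9 − 2) / 5 = 2.2600%
Σ(r − r̄)² = 59.1320; sample σ = √(59.1320/4) = 3.8449%
VaR = −(r̄ − z·σ) = −(2.2600 − 2.326 × 3.8449) = −(-6.6832) = 6.6832%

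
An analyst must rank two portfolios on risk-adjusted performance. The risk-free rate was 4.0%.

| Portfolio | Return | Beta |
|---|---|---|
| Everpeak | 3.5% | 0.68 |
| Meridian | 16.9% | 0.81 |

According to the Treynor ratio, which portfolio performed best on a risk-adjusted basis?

Meridian

Everpeak: Treynor = (3.5% − 4.0%) / 0.68 = -0.735
Meridian: Treynor = (16.9% − 4.0%) / 0.81 = 15.926
Highest: Meridian (15.926).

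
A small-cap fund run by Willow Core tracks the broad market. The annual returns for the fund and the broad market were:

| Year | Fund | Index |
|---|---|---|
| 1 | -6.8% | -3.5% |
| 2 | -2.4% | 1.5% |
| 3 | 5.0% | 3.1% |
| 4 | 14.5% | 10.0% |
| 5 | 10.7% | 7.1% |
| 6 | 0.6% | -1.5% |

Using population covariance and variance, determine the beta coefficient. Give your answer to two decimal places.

r̄p = 3.6000%,  r̄m = 2.7833%
Cov = Σ(rp − r̄p)(rm − r̄m) / 6 = 32.6083
Var(rm) = Σ(rm − r̄m)² / 6 = 21.7147
β = Cov / Var = 32.6083 / 21.7147 = 1.5017

1.50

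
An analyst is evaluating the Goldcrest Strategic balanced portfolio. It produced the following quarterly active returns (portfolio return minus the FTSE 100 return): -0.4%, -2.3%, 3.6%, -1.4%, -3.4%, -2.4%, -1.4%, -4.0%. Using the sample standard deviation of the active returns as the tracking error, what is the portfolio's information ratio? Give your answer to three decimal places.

-0.623

r̄ = (-0.4 − 2.3 + 3.6 − 1.4 − 3.4 − 2.4 − 1.4 − 4) / 8 = -1.4625%
Σ(r − r̄)² = 38.5388; sample σ = √(38.5388/7) = 2.3464%
IR = r̄ / tracking error = -1.4625 / 2.3464 = -0.6233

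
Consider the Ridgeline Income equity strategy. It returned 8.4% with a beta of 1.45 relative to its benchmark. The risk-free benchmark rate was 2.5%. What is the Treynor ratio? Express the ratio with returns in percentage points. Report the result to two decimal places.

4.07

Treynor = (Rp − Rf) / β = (8.4% − 2.5%) / 1.45 = 5.90 / 1.45 = 4.0690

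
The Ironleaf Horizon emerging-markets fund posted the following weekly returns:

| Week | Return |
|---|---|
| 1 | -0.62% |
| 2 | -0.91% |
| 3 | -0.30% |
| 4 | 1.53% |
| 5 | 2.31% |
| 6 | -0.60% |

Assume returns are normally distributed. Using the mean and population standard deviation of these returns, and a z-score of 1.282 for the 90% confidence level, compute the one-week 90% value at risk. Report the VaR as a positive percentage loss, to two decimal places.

μ = (-0.62 − 0.91 − 0.3 + 1.53 + 2.31 − 0.6) / 6 = 0.2350%
Σ(r − μ)² = 9.0082; population σ = √(9.0082/6) = 1.2253%
VaR = −(μ − z·σ) = −(0.2350 − 1.282 × 1.2253) = −(-1.3358) = 1.3358%

1.34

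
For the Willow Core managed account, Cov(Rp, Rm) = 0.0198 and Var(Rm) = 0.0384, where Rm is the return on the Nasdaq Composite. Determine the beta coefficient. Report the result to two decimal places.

β = Cov(Rp, Rm) / Var(Rm) = 0.0198 / 0.0384 = 0.5156

0.52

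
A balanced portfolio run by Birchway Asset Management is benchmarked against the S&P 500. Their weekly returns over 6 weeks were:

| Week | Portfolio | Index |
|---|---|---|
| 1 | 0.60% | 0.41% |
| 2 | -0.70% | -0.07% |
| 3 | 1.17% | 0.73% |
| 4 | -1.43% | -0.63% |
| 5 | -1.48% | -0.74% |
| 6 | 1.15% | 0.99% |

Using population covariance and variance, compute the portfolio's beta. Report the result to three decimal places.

1.710

r̄p = -0.1150%,  r̄m = 0.1150%
Cov = Σ(rp − r̄p)(rm − r̄m) / 6 = 0.7272
Var(rm) = Σ(rm − r̄m)² / 6 = 0.4252
β = Cov / Var = 0.7272 / 0.4252 = 1.7103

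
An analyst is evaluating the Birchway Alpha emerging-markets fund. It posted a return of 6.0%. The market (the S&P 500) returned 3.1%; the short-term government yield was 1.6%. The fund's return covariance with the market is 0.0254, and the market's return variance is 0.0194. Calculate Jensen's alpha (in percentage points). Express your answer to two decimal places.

β = Cov / Var = 0.0254 / 0.0194 = 1.3093
E[R] = Rf + β(Rm − Rf) = 1.6% + 1.3093 × (3.1% − 1.6%) = 3.5640%
α = Rp − E[R] = 6.0% − 3.5640% = 2.4360

2.44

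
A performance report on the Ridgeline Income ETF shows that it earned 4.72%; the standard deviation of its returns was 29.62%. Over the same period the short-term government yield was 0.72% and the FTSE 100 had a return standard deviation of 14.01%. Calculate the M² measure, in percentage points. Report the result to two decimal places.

Sharpe = (Rp − Rf) / σp = (4.72% − 0.72%) / 29.62% = 0.1350
M² = Rf + Sharpe × σm = 0.72% + 0.1350 × 14.01% = 2.6114%

2.61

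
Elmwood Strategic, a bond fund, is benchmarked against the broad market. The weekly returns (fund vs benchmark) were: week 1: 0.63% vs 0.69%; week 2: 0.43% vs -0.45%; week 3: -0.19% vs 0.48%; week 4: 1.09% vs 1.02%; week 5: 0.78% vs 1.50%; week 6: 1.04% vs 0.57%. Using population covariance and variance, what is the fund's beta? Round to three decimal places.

0.297

r̄p = 0.6300%,  r̄m = 0.6350%
Cov = Σ(rp − r̄p)(rm − r̄m) / 6 = 0.1041
Var(rm) = Σ(rm − r̄m)² / 6 = 0.3508
β = Cov / Var = 0.1041 / 0.3508 = 0.2968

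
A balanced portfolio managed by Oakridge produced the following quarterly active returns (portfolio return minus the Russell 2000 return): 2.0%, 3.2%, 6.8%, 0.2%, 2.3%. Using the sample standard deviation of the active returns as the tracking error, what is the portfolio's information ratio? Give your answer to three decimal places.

1.190

μ = (2 + 3.2 + 6.8 + 0.2 + 2.3) / 5 = 14.50 / 5 = 2.9000%
Sample std dev = √[23.7600 / 4] = 2.4372%
IR = μ / tracking error = 2.9000 / 2.4372 = 1.1899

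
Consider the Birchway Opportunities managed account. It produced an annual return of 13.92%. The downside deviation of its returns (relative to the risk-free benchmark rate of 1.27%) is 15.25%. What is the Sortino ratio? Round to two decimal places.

Sortino = (Rp − Rf) / σd = (13.92% − 1.27%) / 15.25% = 12.65% / 15.25% = 0.8295

0.83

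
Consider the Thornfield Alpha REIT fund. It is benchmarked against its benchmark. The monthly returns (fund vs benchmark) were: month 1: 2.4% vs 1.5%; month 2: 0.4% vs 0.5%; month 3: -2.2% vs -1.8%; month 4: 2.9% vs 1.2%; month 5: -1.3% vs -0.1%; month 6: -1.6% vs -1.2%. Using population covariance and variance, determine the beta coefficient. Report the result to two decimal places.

1.54

r̄p = 0.1000%,  r̄m = 0.0167%
Cov = Σ(rp − r̄p)(rm − r̄m) / 6 = 2.2133
Var(rm) = Σ(rm − r̄m)² / 6 = 1.4381
β = Cov / Var = 2.2133 / 1.4381 = 1.5390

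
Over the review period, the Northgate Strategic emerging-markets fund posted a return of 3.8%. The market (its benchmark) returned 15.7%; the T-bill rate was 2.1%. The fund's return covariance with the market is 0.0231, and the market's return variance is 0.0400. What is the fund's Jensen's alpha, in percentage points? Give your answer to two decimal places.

β = Cov / Var = 0.0231 / 0.0400 = 0.5775
E[R] = Rf + β(Rm − Rf) = 2.1% + 0.5775 × (15.7% − 2.1%) = 9.9540%
α = Rp − E[R] = 3.8% − 9.9540% = -6.1540

-6.15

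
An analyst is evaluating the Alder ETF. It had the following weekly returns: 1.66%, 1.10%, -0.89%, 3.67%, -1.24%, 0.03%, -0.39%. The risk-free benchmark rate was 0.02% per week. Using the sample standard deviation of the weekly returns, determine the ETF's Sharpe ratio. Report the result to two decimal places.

0.32

r̄ = (1.66 + 1.1 − 0.89 + 3.67 − 1.24 + 0.03 − 0.39) / 7 = 0.5629%
Sample std dev = √[17.6995 / 6] = 1.7175%
Sharpe = (r̄ − rf) / σ = (0.5629 − 0.02) / 1.7175 = 0.5429 / 1.7175 = 0.3161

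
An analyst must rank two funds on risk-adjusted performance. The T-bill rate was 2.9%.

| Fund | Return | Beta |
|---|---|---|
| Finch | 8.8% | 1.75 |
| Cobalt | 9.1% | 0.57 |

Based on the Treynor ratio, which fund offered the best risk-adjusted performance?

Cobalt

Finch: Treynor = (8.8% − 2.9%) / 1.75 = 3.371
Cobalt: Treynor = (9.1% − 2.9%) / 0.57 = 10.877
Highest: Cobalt (10.877).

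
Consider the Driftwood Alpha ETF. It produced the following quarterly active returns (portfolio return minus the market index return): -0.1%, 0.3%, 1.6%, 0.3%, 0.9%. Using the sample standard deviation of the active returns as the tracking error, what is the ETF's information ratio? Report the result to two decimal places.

Mean return r̄ = 3.00 / 5 = 0.6000%
Sample σ = √[Σ(r − r̄)² / 4] = √[1.7600 / 4] = √0.4400 = 0.6633%
IR = r̄ / tracking error = 0.6000 / 0.6633 = 0.9046

0.90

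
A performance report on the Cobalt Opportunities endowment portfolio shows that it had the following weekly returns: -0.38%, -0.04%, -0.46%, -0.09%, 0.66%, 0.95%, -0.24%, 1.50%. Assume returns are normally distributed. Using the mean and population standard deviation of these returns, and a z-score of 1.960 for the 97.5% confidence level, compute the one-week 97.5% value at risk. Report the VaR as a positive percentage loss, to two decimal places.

1.07

μ = (-0.38 − 0.04 − 0.46 − 0.09 + 0.66 + 0.95 − 0.24 + 1.5) / 8 = 1.900 / 8 = 0.2375%
Σ(r − μ)² = (-0.38 − 0.2375)² + (-0.04 − 0.2375)² + (-0.46 − 0.2375)² + … = 3.5602
σ = √[3.5602 / 8] = 0.6671%
VaR = −(μ − z·σ) = −(0.2375 − 1.960 × 0.6671) = −(-1.0700) = 1.0700%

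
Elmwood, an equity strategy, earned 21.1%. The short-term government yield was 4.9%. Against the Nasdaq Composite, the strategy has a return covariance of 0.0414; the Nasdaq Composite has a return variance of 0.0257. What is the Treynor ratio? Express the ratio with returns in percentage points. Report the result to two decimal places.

10.06

β = Cov / Var = 0.0414 / 0.0257 = 1.6109
Treynor = (Rp − Rf) / β = (21.1% − 4.9%) / 1.6109 = 16.20 / 1.6109 = 10.0565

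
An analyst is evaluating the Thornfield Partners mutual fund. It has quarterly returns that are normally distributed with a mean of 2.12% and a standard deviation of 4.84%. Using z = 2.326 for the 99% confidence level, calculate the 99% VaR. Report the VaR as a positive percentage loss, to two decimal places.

9.14

VaR (as % loss) = −(μ − z·σ) = −(2.12% − 2.326 × 4.84%) = −(-9.13784%) = 9.13784%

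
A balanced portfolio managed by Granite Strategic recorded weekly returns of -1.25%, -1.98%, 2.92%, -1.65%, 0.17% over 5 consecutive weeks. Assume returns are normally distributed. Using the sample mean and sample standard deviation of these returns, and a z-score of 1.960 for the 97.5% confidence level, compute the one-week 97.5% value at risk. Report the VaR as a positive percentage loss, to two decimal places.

μ = (-1.25 − 1.98 + 2.92 − 1.65 + 0.17) / 5 = -1.790 / 5 = -0.3580%
Σ(r − μ)² = (-1.25 − (-0.3580))² + (-1.98 − (-0.3580))² + … = 16.1199
σ = √[16.1199 / 4] = 2.0075%
VaR = −(μ − z·σ) = −(-0.3580 − 1.960 × 2.0075) = −(-4.2927) = 4.2927%

4.29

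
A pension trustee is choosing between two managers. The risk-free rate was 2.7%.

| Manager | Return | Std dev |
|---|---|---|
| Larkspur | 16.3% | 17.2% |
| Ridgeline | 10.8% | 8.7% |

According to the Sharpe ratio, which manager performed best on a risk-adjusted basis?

Larkspur: Sharpe ratio = (16.3% − 2.7%) / 17.2% = 0.791
Ridgeline: Sharpe ratio = (10.8% − 2.7%) / 8.7% = 0.931
Highest: Ridgeline (0.931).

Ridgeline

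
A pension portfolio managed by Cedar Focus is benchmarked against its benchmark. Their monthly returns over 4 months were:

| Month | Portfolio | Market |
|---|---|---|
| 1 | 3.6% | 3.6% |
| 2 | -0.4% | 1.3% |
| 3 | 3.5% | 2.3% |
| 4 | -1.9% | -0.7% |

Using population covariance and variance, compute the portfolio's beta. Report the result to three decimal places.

1.421

r̄p = 1.2000%,  r̄m = 1.6250%
Cov = Σ(rp − r̄p)(rm − r̄m) / 4 = 3.5050
Var(rm) = Σ(rm − r̄m)² / 4 = 2.4669
β = Cov / Var = 3.5050 / 2.4669 = 1.4208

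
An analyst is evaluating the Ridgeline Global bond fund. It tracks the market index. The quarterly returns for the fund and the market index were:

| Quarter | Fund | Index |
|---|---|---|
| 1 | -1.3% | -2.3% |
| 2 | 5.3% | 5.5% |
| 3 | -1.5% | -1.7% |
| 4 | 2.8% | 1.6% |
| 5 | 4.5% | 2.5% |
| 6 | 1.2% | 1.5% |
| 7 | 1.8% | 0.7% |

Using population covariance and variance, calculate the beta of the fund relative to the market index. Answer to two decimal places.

r̄p = 1.8286%,  r̄m = 1.1143%
Cov = Σ(rp − r̄p)(rm − r̄m) / 7 = 5.6024
Var(rm) = Σ(rm − r̄m)² / 7 = 5.8984
β = Cov / Var = 5.6024 / 5.8984 = 0.9498

0.95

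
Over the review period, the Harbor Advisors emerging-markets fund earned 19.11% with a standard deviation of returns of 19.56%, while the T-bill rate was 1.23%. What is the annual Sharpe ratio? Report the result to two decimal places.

Sharpe = (Rp − Rf) / σp = (19.11% − 1.23%) / 19.56% = 17.88% / 19.56% = 0.9141

0.91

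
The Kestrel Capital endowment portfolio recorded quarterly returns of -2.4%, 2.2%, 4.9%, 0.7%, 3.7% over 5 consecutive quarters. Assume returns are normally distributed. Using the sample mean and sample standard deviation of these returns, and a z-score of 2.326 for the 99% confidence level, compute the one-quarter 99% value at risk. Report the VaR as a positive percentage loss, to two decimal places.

μ = (-2.4 + 2.2 + 4.9 + 0.7 + 3.7) / 5 = 9.10 / 5 = 1.8200%
Σ(r − μ)² = 32.2280; sample σ = √(32.2280/4) = 2.8385%
VaR = −(μ − z·σ) = −(1.8200 − 2.326 × 2.8385) = −(-4.7824) = 4.7824%

4.78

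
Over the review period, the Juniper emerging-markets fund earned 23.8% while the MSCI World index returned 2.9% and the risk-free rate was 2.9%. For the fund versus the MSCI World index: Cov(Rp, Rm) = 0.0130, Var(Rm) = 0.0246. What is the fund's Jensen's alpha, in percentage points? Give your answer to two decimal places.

20.90

β = Cov / Var = 0.0130 / 0.0246 = 0.5285
E[R] = Rf + β(Rm − Rf) = 2.9% + 0.5285 × (2.9% − 2.9%) = 2.9000%
α = Rp − E[R] = 23.8% − 2.9000% = 20.9000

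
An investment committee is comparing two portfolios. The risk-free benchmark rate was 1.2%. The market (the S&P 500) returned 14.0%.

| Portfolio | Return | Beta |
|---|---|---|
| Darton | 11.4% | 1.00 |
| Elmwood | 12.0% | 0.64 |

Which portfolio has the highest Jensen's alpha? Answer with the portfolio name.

Elmwood

Darton: α = 11.4% − [1.2% + 1.00 × (14.0% − 1.2%)] = -2.600
Elmwood: α = 12.0% − [1.2% + 0.64 × (14.0% − 1.2%)] = 2.608
Highest: Elmwood (2.608).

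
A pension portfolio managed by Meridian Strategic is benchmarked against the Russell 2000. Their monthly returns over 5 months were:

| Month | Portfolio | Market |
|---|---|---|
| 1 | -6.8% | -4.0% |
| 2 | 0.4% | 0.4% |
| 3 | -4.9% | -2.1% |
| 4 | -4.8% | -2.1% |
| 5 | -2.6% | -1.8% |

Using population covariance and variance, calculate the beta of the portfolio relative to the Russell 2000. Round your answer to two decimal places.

r̄p = -3.7400%,  r̄m = -1.9200%
Cov = Σ(rp − r̄p)(rm − r̄m) / 5 = 3.3012
Var(rm) = Σ(rm − r̄m)² / 5 = 1.9576
β = Cov / Var = 3.3012 / 1.9576 = 1.6864

1.69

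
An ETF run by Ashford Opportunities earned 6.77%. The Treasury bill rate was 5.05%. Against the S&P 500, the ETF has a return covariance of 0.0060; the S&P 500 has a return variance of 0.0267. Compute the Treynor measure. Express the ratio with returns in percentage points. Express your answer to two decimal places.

7.65

β = Cov / Var = 0.0060 / 0.0267 = 0.2247
Treynor = (Rp − Rf) / β = (6.77% − 5.05%) / 0.2247 = 1.72 / 0.2247 = 7.6547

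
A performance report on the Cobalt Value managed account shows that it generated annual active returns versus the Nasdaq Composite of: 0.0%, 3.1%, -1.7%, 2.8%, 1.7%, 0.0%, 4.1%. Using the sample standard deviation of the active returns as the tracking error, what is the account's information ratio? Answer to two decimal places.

Mean return r̄ = 10.00 / 7 = 1.4286%
Sample std dev = √[25.7543 / 6] = 2.0718%
IR = r̄ / tracking error = 1.4286 / 2.0718 = 0.6895

0.69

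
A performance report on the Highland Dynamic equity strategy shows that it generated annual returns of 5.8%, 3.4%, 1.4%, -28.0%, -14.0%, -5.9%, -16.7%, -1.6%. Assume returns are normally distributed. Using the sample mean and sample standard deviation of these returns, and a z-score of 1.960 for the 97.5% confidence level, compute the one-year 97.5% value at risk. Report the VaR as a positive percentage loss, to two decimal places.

29.87

μ = (5.8 + 3.4 + 1.4 − 28 − 14 − 5.9 − 16.7 − 1.6) / 8 = -6.9500%
Sample σ = √[Σ(r − μ)² / 7] = √[957.0000 / 7] = √136.7143 = 11.6925%
VaR = −(μ − z·σ) = −(-6.9500 − 1.960 × 11.6925) = −(-29.8673) = 29.8673%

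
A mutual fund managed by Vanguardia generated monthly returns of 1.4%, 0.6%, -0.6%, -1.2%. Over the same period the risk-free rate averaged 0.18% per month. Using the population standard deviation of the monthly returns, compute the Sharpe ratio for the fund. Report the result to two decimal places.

-0.13

r̄ = (1.4 + 0.6 − 0.6 − 1.2) / 4 = 0.0500%
Population σ = √[Σ(r − r̄)² / 4] = √[4.1100 / 4] = √1.0275 = 1.0137%
Sharpe = (r̄ − rf) / σ = (0.0500 − 0.18) / 1.0137 = -0.1300 / 1.0137 = -0.1282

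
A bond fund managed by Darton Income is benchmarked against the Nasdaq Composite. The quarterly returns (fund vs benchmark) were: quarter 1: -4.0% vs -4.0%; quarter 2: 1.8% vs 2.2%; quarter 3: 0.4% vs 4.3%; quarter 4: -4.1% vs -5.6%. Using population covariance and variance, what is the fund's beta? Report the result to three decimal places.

0.587

r̄p = -1.4750%,  r̄m = -0.7750%
Cov = Σ(rp − r̄p)(rm − r̄m) / 4 = 10.0169
Var(rm) = Σ(rm − r̄m)² / 4 = 17.0719
β = Cov / Var = 10.0169 / 17.0719 = 0.5867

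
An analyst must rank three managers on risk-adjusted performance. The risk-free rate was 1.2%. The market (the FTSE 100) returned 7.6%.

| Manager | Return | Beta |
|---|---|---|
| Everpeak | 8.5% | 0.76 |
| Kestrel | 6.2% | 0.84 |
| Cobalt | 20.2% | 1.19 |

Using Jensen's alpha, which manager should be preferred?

Cobalt

Everpeak: α = 8.5% − [1.2% + 0.76 × (7.6% − 1.2%)] = 2.436
Kestrel: α = 6.2% − [1.2% + 0.84 × (7.6% − 1.2%)] = -0.376
Cobalt: α = 20.2% − [1.2% + 1.19 × (7.6% − 1.2%)] = 11.384
Highest: Cobalt (11.384).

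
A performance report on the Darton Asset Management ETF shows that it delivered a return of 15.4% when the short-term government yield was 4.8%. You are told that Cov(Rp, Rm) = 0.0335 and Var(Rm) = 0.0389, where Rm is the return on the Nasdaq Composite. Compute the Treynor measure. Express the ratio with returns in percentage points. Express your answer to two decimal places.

β = Cov / Var = 0.0335 / 0.0389 = 0.8612
Treynor = (Rp − Rf) / β = (15.4% − 4.8%) / 0.8612 = 10.60 / 0.8612 = 12.3084

12.31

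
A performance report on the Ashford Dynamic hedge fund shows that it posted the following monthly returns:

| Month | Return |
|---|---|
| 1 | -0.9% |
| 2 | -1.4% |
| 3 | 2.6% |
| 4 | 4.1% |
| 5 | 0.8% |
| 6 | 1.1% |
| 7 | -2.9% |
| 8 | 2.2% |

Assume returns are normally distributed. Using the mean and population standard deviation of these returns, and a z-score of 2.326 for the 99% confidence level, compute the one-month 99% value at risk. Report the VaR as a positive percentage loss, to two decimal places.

r̄ = (-0.9 − 1.4 + 2.6 + 4.1 + 0.8 + 1.1 − 2.9 + 2.2) / 8 = 0.7000%
Population std dev = √[37.5200 / 8] = 2.1656%
VaR = −(r̄ − z·σ) = −(0.7000 − 2.326 × 2.1656) = −(-4.3372) = 4.3372%

4.34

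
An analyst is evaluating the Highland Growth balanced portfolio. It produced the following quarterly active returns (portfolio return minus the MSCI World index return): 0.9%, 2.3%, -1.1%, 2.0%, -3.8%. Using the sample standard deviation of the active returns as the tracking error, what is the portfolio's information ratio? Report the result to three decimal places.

Mean return r̄ = 0.30 / 5 = 0.0600%
Sample std dev = √[25.7320 / 4] = 2.5363%
IR = r̄ / tracking error = 0.0600 / 2.5363 = 0.0237

0.024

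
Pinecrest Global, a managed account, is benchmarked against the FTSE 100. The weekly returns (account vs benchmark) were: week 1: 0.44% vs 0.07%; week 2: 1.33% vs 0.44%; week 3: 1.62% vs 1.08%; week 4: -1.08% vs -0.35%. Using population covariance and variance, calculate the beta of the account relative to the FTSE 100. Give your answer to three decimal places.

1.838

r̄p = 0.5775%,  r̄m = 0.3100%
Cov = Σ(rp − r̄p)(rm − r̄m) / 4 = 0.5069
Var(rm) = Σ(rm − r̄m)² / 4 = 0.2758
β = Cov / Var = 0.5069 / 0.2758 = 1.8379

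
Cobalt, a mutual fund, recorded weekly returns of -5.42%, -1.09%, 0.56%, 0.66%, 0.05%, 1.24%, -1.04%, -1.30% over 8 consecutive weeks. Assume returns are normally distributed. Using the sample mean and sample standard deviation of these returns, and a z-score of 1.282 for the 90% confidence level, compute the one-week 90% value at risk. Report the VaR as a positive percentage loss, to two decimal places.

3.47

r̄ = (-5.42 − 1.09 + 0.56 + 0.66 + 0.05 + 1.24 − 1.04 − 1.3) / 8 = -6.340 / 8 = -0.7925%
Sample std dev = √[30.6010 / 7] = 2.0908%
VaR = −(r̄ − z·σ) = −(-0.7925 − 1.282 × 2.0908) = −(-3.4729) = 3.4729%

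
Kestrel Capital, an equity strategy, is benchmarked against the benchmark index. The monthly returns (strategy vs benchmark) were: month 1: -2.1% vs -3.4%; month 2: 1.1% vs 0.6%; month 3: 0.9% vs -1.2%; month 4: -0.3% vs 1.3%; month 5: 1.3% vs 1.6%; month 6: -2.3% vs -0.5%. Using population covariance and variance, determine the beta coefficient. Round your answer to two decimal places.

0.53

r̄p = -0.2333%,  r̄m = -0.2667%
Cov = Σ(rp − r̄p)(rm − r̄m) / 6 = 1.5311
Var(rm) = Σ(rm − r̄m)² / 6 = 2.9056
β = Cov / Var = 1.5311 / 2.9056 = 0.5269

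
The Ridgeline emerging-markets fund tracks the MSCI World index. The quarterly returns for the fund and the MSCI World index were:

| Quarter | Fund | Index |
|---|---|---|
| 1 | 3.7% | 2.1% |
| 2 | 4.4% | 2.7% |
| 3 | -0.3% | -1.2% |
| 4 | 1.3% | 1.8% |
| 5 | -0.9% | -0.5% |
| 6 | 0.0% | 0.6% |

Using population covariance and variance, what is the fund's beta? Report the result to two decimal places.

r̄p = 1.3667%,  r̄m = 0.9167%
Cov = Σ(rp − r̄p)(rm − r̄m) / 6 = 2.5472
Var(rm) = Σ(rm − r̄m)² / 6 = 1.9914
β = Cov / Var = 2.5472 / 1.9914 = 1.2791

1.28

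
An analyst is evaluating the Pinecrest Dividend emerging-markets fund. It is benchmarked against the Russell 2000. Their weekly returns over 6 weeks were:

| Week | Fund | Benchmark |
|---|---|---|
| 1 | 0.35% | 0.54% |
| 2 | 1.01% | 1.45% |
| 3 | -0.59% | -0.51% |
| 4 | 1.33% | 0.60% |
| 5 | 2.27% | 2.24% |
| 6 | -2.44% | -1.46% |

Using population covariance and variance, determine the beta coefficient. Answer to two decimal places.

1.19

r̄p = 0.3217%,  r̄m = 0.4767%
Cov = Σ(rp − r̄p)(rm − r̄m) / 6 = 1.7466
Var(rm) = Σ(rm − r̄m)² / 6 = 1.4667
β = Cov / Var = 1.7466 / 1.4667 = 1.1908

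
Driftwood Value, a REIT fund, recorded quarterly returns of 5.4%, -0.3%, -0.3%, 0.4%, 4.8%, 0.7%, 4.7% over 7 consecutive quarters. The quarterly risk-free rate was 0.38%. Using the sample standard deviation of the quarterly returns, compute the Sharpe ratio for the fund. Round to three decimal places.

0.694

r̄ = (5.4 − 0.3 − 0.3 + 0.4 + 4.8 + 0.7 + 4.7) / 7 = 15.40 / 7 = 2.2000%
Σ(r − r̄)² = (5.4 − 2.2000)² + (-0.3 − 2.2000)² + (-0.3 − 2.2000)² + … = 41.2400
σ = √[41.2400 / 6] = 2.6217%
Sharpe = (r̄ − rf) / σ = (2.2000 − 0.38) / 2.6217 = 1.8200 / 2.6217 = 0.6942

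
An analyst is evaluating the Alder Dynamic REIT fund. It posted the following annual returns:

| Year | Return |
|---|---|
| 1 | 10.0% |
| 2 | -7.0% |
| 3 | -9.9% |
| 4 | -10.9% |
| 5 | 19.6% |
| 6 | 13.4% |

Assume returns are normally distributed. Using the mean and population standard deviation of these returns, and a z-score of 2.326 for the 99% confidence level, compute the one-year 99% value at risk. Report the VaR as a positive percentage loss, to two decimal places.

25.81

μ = (10 − 7 − 9.9 − 10.9 + 19.6 + 13.4) / 6 = 15.20 / 6 = 2.5333%
Σ(r − μ)² = 891.0333; population σ = √(891.0333/6) = 12.1863%
VaR = −(μ − z·σ) = −(2.5333 − 2.326 × 12.1863) = −(-25.8120) = 25.8120%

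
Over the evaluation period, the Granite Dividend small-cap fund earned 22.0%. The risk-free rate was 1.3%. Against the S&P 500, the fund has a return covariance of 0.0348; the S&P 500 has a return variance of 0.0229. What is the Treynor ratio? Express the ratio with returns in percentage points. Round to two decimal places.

β = Cov / Var = 0.0348 / 0.0229 = 1.5197
Treynor = (Rp − Rf) / β = (22.0% − 1.3%) / 1.5197 = 20.70 / 1.5197 = 13.6211

13.62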